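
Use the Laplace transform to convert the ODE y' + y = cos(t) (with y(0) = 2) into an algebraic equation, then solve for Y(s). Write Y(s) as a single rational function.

Take the Laplace transform of both sides.
With L{y'} = sY - y(0) = sY - 2: the LHS transforms to (s + 1)Y - (2).
The right side is L{cos(t)} = s/(s^2 + 1).
So (s + 1)Y = s/(s^2 + 1) + (2).
Divide through and combine into a single rational function.

Y(s) = (2*s^2 + s + 2)/(s^3 + s^2 + s + 1)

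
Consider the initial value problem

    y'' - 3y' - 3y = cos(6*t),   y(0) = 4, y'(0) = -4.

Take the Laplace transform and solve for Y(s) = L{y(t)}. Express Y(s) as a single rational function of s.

Y(s) = (4*s^3 - 16*s^2 + 145*s - 576)/(s^4 - 3*s^3 + 33*s^2 - 108*s - 108)

Take the Laplace transform of both sides.
Using L{y''} = s^2 Y - s·y(0) - y'(0) and L{y'} = sY - y(0), with y(0) = 4, y'(0) = -4, the left side becomes (s^2 - 3*s - 3)Y - (4*s - 16).
The right side is L{cos(6*t)} = s/(s^2 + 36).
So (s^2 - 3*s - 3)Y = s/(s^2 + 36) + (4*s - 16).
Solve for Y(s) and write it as one ratio of polynomials.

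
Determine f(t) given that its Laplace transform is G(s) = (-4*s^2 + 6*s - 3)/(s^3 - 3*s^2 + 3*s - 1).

f(t) = -t^2*exp(t)/2 - 2*t*exp(t) - 4*exp(t)

Factor the denominator: s^3 - 3*s^2 + 3*s - 1 = (s - 1)^3.
Partial fraction decomposition gives [-4/(s - 1)] + [-2/(s - 1)^2] + [-1/(s - 1)^3].
Invert each term: -4/(s - 1) ↔ -4e^(t); -2/(s - 1)^2 ↔ -2t·e^(t); -1/(s - 1)^3 ↔ (-1/2)t^2·e^(t).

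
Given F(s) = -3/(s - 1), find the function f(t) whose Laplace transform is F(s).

f(t) = -3*exp(t)

Since L{e^(t)} = 1/(s - 1), the inverse is exp(t), scaled by -3.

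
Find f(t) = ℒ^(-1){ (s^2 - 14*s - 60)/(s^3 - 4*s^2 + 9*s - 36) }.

f(t) = -4*exp(4*t) + 2*sin(3*t) + 5*cos(3*t)

Factor the denominator: s^3 - 4*s^2 + 9*s - 36 = (s - 4)*(s^2 + 9).
Partial fraction decomposition gives [-4/(s - 4)] + [5*s/(s^2 + 9)] + [6/(s^2 + 9)].
Invert each term: -4/(s - 4) ↔ -4e^(4t); 5·s/(s^2 + 9) ↔ 5cos(3t); 2·3/(s^2 + 9) ↔ 2sin(3t).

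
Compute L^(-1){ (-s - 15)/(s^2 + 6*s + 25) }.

Complete the square in the denominator: s^2 + 6*s + 25 = (s + 3)^2 + 4^2.
Split the numerator to match: -s - 15 = -1·(s + 3) - 3·4.
Invert each term: -1·(s + 3)/((s + 3)^2 + 16) ↔ -e^(-3t)cos(4t); -3·4/((s + 3)^2 + 16) ↔ -3e^(-3t)sin(4t).

-3*exp(-3*t)*sin(4*t) - exp(-3*t)*cos(4*t)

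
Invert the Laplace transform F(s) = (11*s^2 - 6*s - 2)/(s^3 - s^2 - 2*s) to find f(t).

Factor the denominator: s^3 - s^2 - 2*s = s*(s - 2)*(s + 1).
Partial fraction decomposition gives [1/s] + [5/(s - 2)] + [5/(s + 1)].
Invert each term: 1/(s - 0) ↔ e^(0t); 5/(s - 2) ↔ 5e^(2t); 5/(s + 1) ↔ 5e^(-t).

f(t) = 5*exp(2*t) + 1 + 5*exp(-t)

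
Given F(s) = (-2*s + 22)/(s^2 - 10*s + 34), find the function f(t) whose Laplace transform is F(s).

f(t) = 4*exp(5*t)*sin(3*t) - 2*exp(5*t)*cos(3*t)

Complete the square in the denominator: s^2 - 10*s + 34 = (s - 5)^2 + 3^2.
Split the numerator to match: -2*s + 22 = -2·(s - 5) + 4·3.
Invert each term: -2·(s - 5)/((s - 5)^2 + 9) ↔ -2e^(5t)cos(3t); 4·3/((s - 5)^2 + 9) ↔ 4e^(5t)sin(3t).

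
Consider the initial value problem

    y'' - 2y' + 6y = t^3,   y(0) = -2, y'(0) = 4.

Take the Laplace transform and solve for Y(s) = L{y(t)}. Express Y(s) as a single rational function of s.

Transform both sides with L{·}.
With L{y''} = s^2 Y - s·y(0) - y'(0) and L{y'} = sY - y(0), with y(0) = -2, y'(0) = 4: the LHS transforms to (s^2 - 2*s + 6)Y - (-2*s + 8).
The right side is L{t^3} = 6/s^4.
So (s^2 - 2*s + 6)Y = 6/s^4 + (-2*s + 8).
Divide through and combine into a single rational function.

Y(s) = (-2*s^5 + 8*s^4 + 6)/(s^6 - 2*s^5 + 6*s^4)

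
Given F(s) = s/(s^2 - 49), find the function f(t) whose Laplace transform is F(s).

f(t) = cosh(7*t)

Since L{cosh(7t)} = s/(s^2 - 49), the inverse is cosh(7*t).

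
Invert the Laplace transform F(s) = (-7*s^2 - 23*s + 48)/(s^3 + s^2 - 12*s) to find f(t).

Factor the denominator: s^3 + s^2 - 12*s = s*(s - 3)*(s + 4).
Partial fraction decomposition gives [-4/s] + [1/(s + 4)] + [-4/(s - 3)].
Invert each term: -4/(s - 0) ↔ -4e^(0t); 1/(s + 4) ↔ e^(-4t); -4/(s - 3) ↔ -4e^(3t).

f(t) = -4*exp(3*t) - 4 + exp(-4*t)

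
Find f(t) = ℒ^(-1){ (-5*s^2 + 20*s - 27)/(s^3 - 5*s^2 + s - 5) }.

f(t) = -2*exp(5*t) + 5*sin(t) - 3*cos(t)

Factor the denominator: s^3 - 5*s^2 + s - 5 = (s - 5)*(s^2 + 1).
Partial fraction decomposition gives [-2/(s - 5)] + [-3*s/(s^2 + 1)] + [5/(s^2 + 1)].
Invert each term: -2/(s - 5) ↔ -2e^(5t); -3·s/(s^2 + 1) ↔ -3cos(t); 5·1/(s^2 + 1) ↔ 5sin(t).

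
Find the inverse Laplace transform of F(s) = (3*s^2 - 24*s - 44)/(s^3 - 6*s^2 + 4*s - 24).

-2*exp(6*t) + 3*sin(2*t) + 5*cos(2*t)

Factor the denominator: s^3 - 6*s^2 + 4*s - 24 = (s - 6)*(s^2 + 4).
Partial fraction decomposition gives [-2/(s - 6)] + [5*s/(s^2 + 4)] + [6/(s^2 + 4)].
Invert each term: -2/(s - 6) ↔ -2e^(6t); 5·s/(s^2 + 4) ↔ 5cos(2t); 3·2/(s^2 + 4) ↔ 3sin(2t).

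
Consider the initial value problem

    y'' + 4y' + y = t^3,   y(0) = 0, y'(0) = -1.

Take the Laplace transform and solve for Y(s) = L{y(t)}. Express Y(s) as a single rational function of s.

Take the Laplace transform of both sides.
The derivative rules (L{y''} = s^2 Y - s·y(0) - y'(0) and L{y'} = sY - y(0), with y(0) = 0, y'(0) = -1) turn the left side into (s^2 + 4*s + 1)Y - (-1).
The right side is L{t^3} = 6/s^4.
So (s^2 + 4*s + 1)Y = 6/s^4 + (-1).
Divide through and combine into a single rational function.

Y(s) = (-s^4 + 6)/(s^6 + 4*s^5 + s^4)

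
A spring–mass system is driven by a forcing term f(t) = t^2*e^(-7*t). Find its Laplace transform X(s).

X(s) = 2/(s + 7)^3

L{e^(-7t)} = 1/(s + 7).
Then apply L{t^2·g(t)} = (-1)^2 d^2/ds^2[G(s)] with G(s) = 1/(s + 7):
differentiating 2 times and applying the sign gives 2/(s + 7)^3.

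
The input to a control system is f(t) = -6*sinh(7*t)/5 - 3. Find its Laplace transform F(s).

Apply the Laplace transform termwise.
L{-3} = -3/s; (-6/5)·[L{sinh(7t)} = 7/(s^2 - 49)].

F(s) = -42/(5*(s^2 - 49)) - 3/s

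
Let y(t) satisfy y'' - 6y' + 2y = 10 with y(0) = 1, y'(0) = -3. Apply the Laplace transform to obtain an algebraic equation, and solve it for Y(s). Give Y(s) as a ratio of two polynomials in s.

Laplace-transform each side.
The derivative rules (L{y''} = s^2 Y - s·y(0) - y'(0) and L{y'} = sY - y(0), with y(0) = 1, y'(0) = -3) turn the left side into (s^2 - 6*s + 2)Y - (s - 9).
The right side is L{10} = 10/s.
So (s^2 - 6*s + 2)Y = 10/s + (s - 9).
Isolate Y and clear denominators.

Y(s) = (s^2 - 9*s + 10)/(s^3 - 6*s^2 + 2*s)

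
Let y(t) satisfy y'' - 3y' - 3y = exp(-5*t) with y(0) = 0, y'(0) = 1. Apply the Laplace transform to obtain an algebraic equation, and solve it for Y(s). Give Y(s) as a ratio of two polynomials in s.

Laplace-transform each side.
Using L{y''} = s^2 Y - s·y(0) - y'(0) and L{y'} = sY - y(0), with y(0) = 0, y'(0) = 1, the left side becomes (s^2 - 3*s - 3)Y - (1).
The right side is L{exp(-5*t)} = 1/(s + 5).
So (s^2 - 3*s - 3)Y = 1/(s + 5) + (1).
Solve for Y(s) and write it as one ratio of polynomials.

Y(s) = (s + 6)/(s^3 + 2*s^2 - 18*s - 15)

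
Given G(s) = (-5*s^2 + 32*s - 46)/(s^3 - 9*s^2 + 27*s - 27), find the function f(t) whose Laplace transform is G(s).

f(t) = 5*t^2*exp(3*t)/2 + 2*t*exp(3*t) - 5*exp(3*t)

Factor the denominator: s^3 - 9*s^2 + 27*s - 27 = (s - 3)^3.
Partial fraction decomposition gives [-5/(s - 3)] + [2/(s - 3)^2] + [5/(s - 3)^3].
Invert each term: -5/(s - 3) ↔ -5e^(3t); 2/(s - 3)^2 ↔ 2t·e^(3t); 5/(s - 3)^3 ↔ (5/2)t^2·e^(3t).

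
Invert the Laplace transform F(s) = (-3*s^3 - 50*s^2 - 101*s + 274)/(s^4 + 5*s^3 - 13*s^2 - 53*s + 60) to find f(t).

f(t) = -5*exp(3*t) - 2*exp(t) + 2*exp(-4*t) + 2*exp(-5*t)

Factor the denominator: s^4 + 5*s^3 - 13*s^2 - 53*s + 60 = (s - 3)*(s - 1)*(s + 4)*(s + 5).
Partial fraction decomposition gives [2/(s + 5)] + [-2/(s - 1)] + [-5/(s - 3)] + [2/(s + 4)].
Invert each term: 2/(s + 5) ↔ 2e^(-5t); -2/(s - 1) ↔ -2e^(t); -5/(s - 3) ↔ -5e^(3t); 2/(s + 4) ↔ 2e^(-4t).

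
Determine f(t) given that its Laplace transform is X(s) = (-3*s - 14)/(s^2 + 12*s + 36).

Factor the denominator: s^2 + 12*s + 36 = (s + 6)^2.
Partial fraction decomposition gives [-3/(s + 6)] + [4/(s + 6)^2].
Invert each term: -3/(s + 6) ↔ -3e^(-6t); 4/(s + 6)^2 ↔ 4t·e^(-6t).

f(t) = 4*t*exp(-6*t) - 3*exp(-6*t)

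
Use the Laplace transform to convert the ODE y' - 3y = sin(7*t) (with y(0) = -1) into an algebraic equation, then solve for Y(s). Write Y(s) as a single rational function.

Y(s) = (-s^2 - 42)/(s^3 - 3*s^2 + 49*s - 147)

Take the Laplace transform of both sides.
With L{y'} = sY - y(0) = sY - (-1): the LHS transforms to (s - 3)Y - (-1).
The right side is L{sin(7*t)} = 7/(s^2 + 49).
So (s - 3)Y = 7/(s^2 + 49) + (-1).
Solve for Y(s) and write it as one ratio of polynomials.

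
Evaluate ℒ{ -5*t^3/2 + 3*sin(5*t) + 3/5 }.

15/(s^2 + 25) + 3/(5*s) - 15/s^4

Apply the Laplace transform termwise.
L{3/5} = (3/5)/s; (3)·[L{sin(5t)} = 5/(s^2 + 25)]; (-5/2)·[L{t^3} = 3!/s^4 = 6/s^4].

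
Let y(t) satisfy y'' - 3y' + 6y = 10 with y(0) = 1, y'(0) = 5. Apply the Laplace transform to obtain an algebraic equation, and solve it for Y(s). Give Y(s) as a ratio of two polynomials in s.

Apply the Laplace transform to the equation.
The derivative rules (L{y''} = s^2 Y - s·y(0) - y'(0) and L{y'} = sY - y(0), with y(0) = 1, y'(0) = 5) turn the left side into (s^2 - 3*s + 6)Y - (s + 2).
The right side is L{10} = 10/s.
So (s^2 - 3*s + 6)Y = 10/s + (s + 2).
Solve for Y(s) and write it as one ratio of polynomials.

Y(s) = (s^2 + 2*s + 10)/(s^3 - 3*s^2 + 6*s)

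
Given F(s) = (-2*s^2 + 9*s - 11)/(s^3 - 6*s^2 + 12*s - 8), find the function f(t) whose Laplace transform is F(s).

Factor the denominator: s^3 - 6*s^2 + 12*s - 8 = (s - 2)^3.
Partial fraction decomposition gives [-2/(s - 2)] + [(s - 2)^(-2)] + [-1/(s - 2)^3].
Invert each term: -2/(s - 2) ↔ -2e^(2t); 1/(s - 2)^2 ↔ t·e^(2t); -1/(s - 2)^3 ↔ (-1/2)t^2·e^(2t).

f(t) = -t^2*exp(2*t)/2 + t*exp(2*t) - 2*exp(2*t)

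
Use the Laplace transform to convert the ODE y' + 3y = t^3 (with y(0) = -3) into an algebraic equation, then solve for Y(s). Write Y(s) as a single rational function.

Laplace-transform each side.
With L{y'} = sY - y(0) = sY - (-3): the LHS transforms to (s + 3)Y - (-3).
The right side is L{t^3} = 6/s^4.
So (s + 3)Y = 6/s^4 + (-3).
Isolate Y and clear denominators.

Y(s) = (-3*s^4 + 6)/(s^5 + 3*s^4)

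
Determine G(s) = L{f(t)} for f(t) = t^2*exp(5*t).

G(s) = 2/(s - 5)^3

L{e^(5t)} = 1/(s - 5).
Then apply L{t^2·g(t)} = (-1)^2 d^2/ds^2[H(s)] with H(s) = 1/(s - 5):
differentiating 2 times and applying the sign gives 2/(s - 5)^3.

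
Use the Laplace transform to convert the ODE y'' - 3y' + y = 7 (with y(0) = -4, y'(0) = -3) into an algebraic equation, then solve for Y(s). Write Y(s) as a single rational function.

Transform both sides with L{·}.
The derivative rules (L{y''} = s^2 Y - s·y(0) - y'(0) and L{y'} = sY - y(0), with y(0) = -4, y'(0) = -3) turn the left side into (s^2 - 3*s + 1)Y - (-4*s + 9).
The right side is L{7} = 7/s.
So (s^2 - 3*s + 1)Y = 7/s + (-4*s + 9).
Isolate Y and clear denominators.

Y(s) = (-4*s^2 + 9*s + 7)/(s^3 - 3*s^2 + s)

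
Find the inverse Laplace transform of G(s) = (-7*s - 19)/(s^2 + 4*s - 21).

Factor the denominator: s^2 + 4*s - 21 = (s - 3)*(s + 7).
Partial fraction decomposition gives [-3/(s + 7)] + [-4/(s - 3)].
Invert each term: -3/(s + 7) ↔ -3e^(-7t); -4/(s - 3) ↔ -4e^(3t).

-4*exp(3*t) - 3*exp(-7*t)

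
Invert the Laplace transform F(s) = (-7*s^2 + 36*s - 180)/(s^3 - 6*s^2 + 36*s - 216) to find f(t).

f(t) = -3*exp(6*t) + 2*sin(6*t) - 4*cos(6*t)

Factor the denominator: s^3 - 6*s^2 + 36*s - 216 = (s - 6)*(s^2 + 36).
Partial fraction decomposition gives [-3/(s - 6)] + [-4*s/(s^2 + 36)] + [12/(s^2 + 36)].
Invert each term: -3/(s - 6) ↔ -3e^(6t); -4·s/(s^2 + 36) ↔ -4cos(6t); 2·6/(s^2 + 36) ↔ 2sin(6t).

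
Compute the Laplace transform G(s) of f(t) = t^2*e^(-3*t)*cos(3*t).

L{cos(3t)} = s/(s^2 + 9).
Multiplying by e^(-3t) shifts s → s + 3, so L{e^(-3*t)*cos(3*t)} = (s + 3)/((s + 3)^2 + 9).
Then apply L{t^2·g(t)} = (-1)^2 d^2/ds^2[H(s)] with H(s) = (s + 3)/((s + 3)^2 + 9):
differentiating 2 times and applying the sign gives 2*(s + 3)*(s^2 + 6*s - 18)/(s^2 + 6*s + 18)^3.

G(s) = 2*(s + 3)*(s^2 + 6*s - 18)/(s^2 + 6*s + 18)^3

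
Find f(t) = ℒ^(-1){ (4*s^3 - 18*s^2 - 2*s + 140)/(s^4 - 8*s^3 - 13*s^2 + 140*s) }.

Factor the denominator: s^4 - 8*s^3 - 13*s^2 + 140*s = s*(s - 7)*(s - 5)*(s + 4).
Partial fraction decomposition gives [-2/(s - 5)] + [1/s] + [4/(s - 7)] + [1/(s + 4)].
Invert each term: -2/(s - 5) ↔ -2e^(5t); 1/(s - 0) ↔ e^(0t); 4/(s - 7) ↔ 4e^(7t); 1/(s + 4) ↔ e^(-4t).

f(t) = 4*exp(7*t) - 2*exp(5*t) + 1 + exp(-4*t)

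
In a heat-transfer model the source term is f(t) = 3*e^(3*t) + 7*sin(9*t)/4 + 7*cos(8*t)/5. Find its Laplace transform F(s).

By linearity of the Laplace transform, transform each term separately.
(7/5)·[L{cos(8t)} = s/(s^2 + 64)]; (3)·[L{e^(3t)} = 1/(s - 3)]; (7/4)·[L{sin(9t)} = 9/(s^2 + 81)].

F(s) = 7*s/(5*(s^2 + 64)) + 63/(4*(s^2 + 81)) + 3/(s - 3)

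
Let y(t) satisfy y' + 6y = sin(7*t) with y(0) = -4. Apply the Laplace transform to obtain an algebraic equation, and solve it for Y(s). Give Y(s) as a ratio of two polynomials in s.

Y(s) = (-4*s^2 - 189)/(s^3 + 6*s^2 + 49*s + 294)

Laplace-transform each side.
Using L{y'} = sY - y(0) = sY - (-4), the left side becomes (s + 6)Y - (-4).
The right side is L{sin(7*t)} = 7/(s^2 + 49).
So (s + 6)Y = 7/(s^2 + 49) + (-4).
Solve for Y(s) and write it as one ratio of polynomials.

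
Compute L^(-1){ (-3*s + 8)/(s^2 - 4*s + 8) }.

Complete the square in the denominator: s^2 - 4*s + 8 = (s - 2)^2 + 2^2.
Split the numerator to match: -3*s + 8 = -3·(s - 2) + 1·2.
Invert each term: -3·(s - 2)/((s - 2)^2 + 4) ↔ -3e^(2t)cos(2t); 1·2/((s - 2)^2 + 4) ↔ e^(2t)sin(2t).

exp(2*t)*sin(2*t) - 3*exp(2*t)*cos(2*t)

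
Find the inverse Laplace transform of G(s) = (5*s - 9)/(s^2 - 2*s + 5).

-2*exp(t)*sin(2*t) + 5*exp(t)*cos(2*t)

Complete the square in the denominator: s^2 - 2*s + 5 = (s - 1)^2 + 2^2.
Split the numerator to match: 5*s - 9 = 5·(s - 1) - 2·2.
Invert each term: 5·(s - 1)/((s - 1)^2 + 4) ↔ 5e^(t)cos(2t); -2·2/((s - 1)^2 + 4) ↔ -2e^(t)sin(2t).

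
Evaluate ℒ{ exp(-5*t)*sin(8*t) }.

L{sin(8t)} = 8/(s^2 + 64).
By the first shifting theorem, multiplying by e^(-5t) replaces s with s + 5.

8/((s + 5)^2 + 64)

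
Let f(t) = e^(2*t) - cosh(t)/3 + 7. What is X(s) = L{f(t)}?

By linearity of the Laplace transform, transform each term separately.
L{7} = 7/s; (-1/3)·[L{cosh(t)} = s/(s^2 - 1)]; L{e^(2t)} = 1/(s - 2).

X(s) = -s/(3*(s^2 - 1)) + 1/(s - 2) + 7/s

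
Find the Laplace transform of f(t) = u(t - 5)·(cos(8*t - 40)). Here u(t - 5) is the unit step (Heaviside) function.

By the second shifting theorem, L{u(t - c)·g(t - c)} = e^(-cs)·H(s) with c = 5 and H(s) = L{g(t)}.
L{cos(8t)} = s/(s^2 + 64).

s*exp(-5*s)/(s^2 + 64)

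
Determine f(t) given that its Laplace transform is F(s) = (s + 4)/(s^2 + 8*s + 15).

f(t) = exp(-4*t)*cosh(t)

Rewrite the denominator: s^2 + 8*s + 15 = (s + 4)^2 - 1.
The form in (s + 4) signals a first-shifting-theorem factor e^(-4t).
Since L{cosh(t)} = s/(s^2 - 1), the inverse is exp(-4*t)*cosh(t).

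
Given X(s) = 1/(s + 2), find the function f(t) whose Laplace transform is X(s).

Since L{e^(-2t)} = 1/(s + 2), the inverse is exp(-2*t).

f(t) = exp(-2*t)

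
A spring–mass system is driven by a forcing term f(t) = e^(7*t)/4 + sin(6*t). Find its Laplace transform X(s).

X(s) = 6/(s^2 + 36) + 1/(4*(s - 7))

The transform is linear, so treat each term independently.
L{sin(6t)} = 6/(s^2 + 36); (1/4)·[L{e^(7t)} = 1/(s - 7)].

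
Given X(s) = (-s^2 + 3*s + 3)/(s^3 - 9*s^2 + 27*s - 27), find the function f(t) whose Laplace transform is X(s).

f(t) = 3*t^2*exp(3*t)/2 - 3*t*exp(3*t) - exp(3*t)

Factor the denominator: s^3 - 9*s^2 + 27*s - 27 = (s - 3)^3.
Partial fraction decomposition gives [-1/(s - 3)] + [-3/(s - 3)^2] + [3/(s - 3)^3].
Invert each term: -1/(s - 3) ↔ -e^(3t); -3/(s - 3)^2 ↔ -3t·e^(3t); 3/(s - 3)^3 ↔ (3/2)t^2·e^(3t).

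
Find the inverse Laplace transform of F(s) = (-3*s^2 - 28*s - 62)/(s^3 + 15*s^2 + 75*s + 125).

Factor the denominator: s^3 + 15*s^2 + 75*s + 125 = (s + 5)^3.
Partial fraction decomposition gives [-3/(s + 5)] + [2/(s + 5)^2] + [3/(s + 5)^3].
Invert each term: -3/(s + 5) ↔ -3e^(-5t); 2/(s + 5)^2 ↔ 2t·e^(-5t); 3/(s + 5)^3 ↔ (3/2)t^2·e^(-5t).

3*t^2*exp(-5*t)/2 + 2*t*exp(-5*t) - 3*exp(-5*t)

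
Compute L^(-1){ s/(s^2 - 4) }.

Since L{cosh(2t)} = s/(s^2 - 4), the inverse is cosh(2*t).

cosh(2*t)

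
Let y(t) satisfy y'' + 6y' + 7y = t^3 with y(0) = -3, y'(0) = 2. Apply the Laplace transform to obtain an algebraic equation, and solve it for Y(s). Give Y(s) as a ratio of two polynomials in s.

Y(s) = (-3*s^5 - 16*s^4 + 6)/(s^6 + 6*s^5 + 7*s^4)

Take the Laplace transform of both sides.
With L{y''} = s^2 Y - s·y(0) - y'(0) and L{y'} = sY - y(0), with y(0) = -3, y'(0) = 2: the LHS transforms to (s^2 + 6*s + 7)Y - (-3*s - 16).
The right side is L{t^3} = 6/s^4.
So (s^2 + 6*s + 7)Y = 6/s^4 + (-3*s - 16).
Divide through and combine into a single rational function.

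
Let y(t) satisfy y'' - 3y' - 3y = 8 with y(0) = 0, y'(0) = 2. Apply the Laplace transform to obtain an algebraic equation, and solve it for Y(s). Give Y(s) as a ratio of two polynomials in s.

Apply the Laplace transform to the equation.
With L{y''} = s^2 Y - s·y(0) - y'(0) and L{y'} = sY - y(0), with y(0) = 0, y'(0) = 2: the LHS transforms to (s^2 - 3*s - 3)Y - (2).
The right side is L{8} = 8/s.
So (s^2 - 3*s - 3)Y = 8/s + (2).
Isolate Y and clear denominators.

Y(s) = (2*s + 8)/(s^3 - 3*s^2 - 3*s)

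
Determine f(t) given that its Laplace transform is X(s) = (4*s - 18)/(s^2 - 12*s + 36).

f(t) = 6*t*exp(6*t) + 4*exp(6*t)

Factor the denominator: s^2 - 12*s + 36 = (s - 6)^2.
Partial fraction decomposition gives [4/(s - 6)] + [6/(s - 6)^2].
Invert each term: 4/(s - 6) ↔ 4e^(6t); 6/(s - 6)^2 ↔ 6t·e^(6t).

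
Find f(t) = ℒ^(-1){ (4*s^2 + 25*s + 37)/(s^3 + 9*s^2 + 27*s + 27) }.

Factor the denominator: s^3 + 9*s^2 + 27*s + 27 = (s + 3)^3.
Partial fraction decomposition gives [4/(s + 3)] + [(s + 3)^(-2)] + [-2/(s + 3)^3].
Invert each term: 4/(s + 3) ↔ 4e^(-3t); 1/(s + 3)^2 ↔ t·e^(-3t); -2/(s + 3)^3 ↔ (-1)t^2·e^(-3t).

f(t) = -t^2*exp(-3*t) + t*exp(-3*t) + 4*exp(-3*t)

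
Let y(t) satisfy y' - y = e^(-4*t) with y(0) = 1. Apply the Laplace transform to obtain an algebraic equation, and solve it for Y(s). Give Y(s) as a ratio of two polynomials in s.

Y(s) = (s + 5)/(s^2 + 3*s - 4)

Transform both sides with L{·}.
With L{y'} = sY - y(0) = sY - 1: the LHS transforms to (s - 1)Y - (1).
The right side is L{e^(-4*t)} = 1/(s + 4).
So (s - 1)Y = 1/(s + 4) + (1).
Divide through and combine into a single rational function.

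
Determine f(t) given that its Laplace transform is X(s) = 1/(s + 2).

Since L{e^(-2t)} = 1/(s + 2), the inverse is e^(-2*t).

f(t) = exp(-2*t)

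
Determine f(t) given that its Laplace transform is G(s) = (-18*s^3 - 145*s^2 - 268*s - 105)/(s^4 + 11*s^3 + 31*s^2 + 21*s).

f(t) = -5 - 3*exp(-t) - 5*exp(-3*t) - 5*exp(-7*t)

Factor the denominator: s^4 + 11*s^3 + 31*s^2 + 21*s = s*(s + 1)*(s + 3)*(s + 7).
Partial fraction decomposition gives [-5/(s + 3)] + [-3/(s + 1)] + [-5/s] + [-5/(s + 7)].
Invert each term: -5/(s + 3) ↔ -5e^(-3t); -3/(s + 1) ↔ -3e^(-t); -5/(s - 0) ↔ -5e^(0t); -5/(s + 7) ↔ -5e^(-7t).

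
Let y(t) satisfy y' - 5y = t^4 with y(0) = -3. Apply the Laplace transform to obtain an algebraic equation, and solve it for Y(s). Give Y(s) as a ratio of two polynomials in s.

Apply the Laplace transform to the equation.
The derivative rules (L{y'} = sY - y(0) = sY - (-3)) turn the left side into (s - 5)Y - (-3).
The right side is L{t^4} = 24/s^5.
So (s - 5)Y = 24/s^5 + (-3).
Solve for Y(s) and write it as one ratio of polynomials.

Y(s) = (-3*s^5 + 24)/(s^6 - 5*s^5)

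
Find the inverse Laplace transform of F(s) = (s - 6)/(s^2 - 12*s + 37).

Rewrite the denominator: s^2 - 12*s + 37 = (s - 6)^2 + 1.
The form in (s - 6) signals a first-shifting-theorem factor e^(6t).
Since L{cos(t)} = s/(s^2 + 1), the inverse is exp(6*t)*cos(t).

exp(6*t)*cos(t)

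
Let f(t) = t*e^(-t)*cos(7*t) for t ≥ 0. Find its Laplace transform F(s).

F(s) = (s - 6)*(s + 8)/(s^2 + 2*s + 50)^2

L{cos(7t)} = s/(s^2 + 49).
Multiplying by e^(-t) shifts s → s + 1, so L{e^(-t)*cos(7*t)} = (s + 1)/((s + 1)^2 + 49).
Then apply L{t·g(t)} = -d/ds[G(s)] with G(s) = (s + 1)/((s + 1)^2 + 49):
differentiating 1 time and applying the sign gives (s - 6)*(s + 8)/(s^2 + 2*s + 50)^2.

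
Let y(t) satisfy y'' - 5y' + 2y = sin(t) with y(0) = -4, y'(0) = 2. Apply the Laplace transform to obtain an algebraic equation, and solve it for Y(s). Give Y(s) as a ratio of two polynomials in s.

Y(s) = (-4*s^3 + 22*s^2 - 4*s + 23)/(s^4 - 5*s^3 + 3*s^2 - 5*s + 2)

Transform both sides with L{·}.
With L{y''} = s^2 Y - s·y(0) - y'(0) and L{y'} = sY - y(0), with y(0) = -4, y'(0) = 2: the LHS transforms to (s^2 - 5*s + 2)Y - (-4*s + 22).
The right side is L{sin(t)} = 1/(s^2 + 1).
So (s^2 - 5*s + 2)Y = 1/(s^2 + 1) + (-4*s + 22).
Divide through and combine into a single rational function.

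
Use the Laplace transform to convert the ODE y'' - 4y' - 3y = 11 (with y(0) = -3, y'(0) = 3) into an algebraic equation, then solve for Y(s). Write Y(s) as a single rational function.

Y(s) = (-3*s^2 + 15*s + 11)/(s^3 - 4*s^2 - 3*s)

Apply the Laplace transform to the equation.
The derivative rules (L{y''} = s^2 Y - s·y(0) - y'(0) and L{y'} = sY - y(0), with y(0) = -3, y'(0) = 3) turn the left side into (s^2 - 4*s - 3)Y - (-3*s + 15).
The right side is L{11} = 11/s.
So (s^2 - 4*s - 3)Y = 11/s + (-3*s + 15).
Isolate Y and clear denominators.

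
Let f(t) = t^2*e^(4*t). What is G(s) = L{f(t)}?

G(s) = 2/(s - 4)^3

L{e^(4t)} = 1/(s - 4).
Then apply L{t^2·g(t)} = (-1)^2 d^2/ds^2[H(s)] with H(s) = 1/(s - 4):
differentiating 2 times and applying the sign gives 2/(s - 4)^3.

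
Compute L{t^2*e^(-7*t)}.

L{e^(-7t)} = 1/(s + 7).
Then apply L{t^2·g(t)} = (-1)^2 d^2/ds^2[G(s)] with G(s) = 1/(s + 7):
differentiating 2 times and applying the sign gives 2/(s + 7)^3.

2/(s + 7)^3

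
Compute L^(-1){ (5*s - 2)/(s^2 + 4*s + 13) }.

Complete the square in the denominator: s^2 + 4*s + 13 = (s + 2)^2 + 3^2.
Split the numerator to match: 5*s - 2 = 5·(s + 2) - 4·3.
Invert each term: 5·(s + 2)/((s + 2)^2 + 9) ↔ 5e^(-2t)cos(3t); -4·3/((s + 2)^2 + 9) ↔ -4e^(-2t)sin(3t).

-4*exp(-2*t)*sin(3*t) + 5*exp(-2*t)*cos(3*t)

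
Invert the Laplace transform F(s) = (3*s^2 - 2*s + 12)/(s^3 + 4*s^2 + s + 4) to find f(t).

f(t) = 2*sin(t) - cos(t) + 4*exp(-4*t)

Factor the denominator: s^3 + 4*s^2 + s + 4 = (s + 4)*(s^2 + 1).
Partial fraction decomposition gives [4/(s + 4)] + [-s/(s^2 + 1)] + [2/(s^2 + 1)].
Invert each term: 4/(s + 4) ↔ 4e^(-4t); -1·s/(s^2 + 1) ↔ -cos(t); 2·1/(s^2 + 1) ↔ 2sin(t).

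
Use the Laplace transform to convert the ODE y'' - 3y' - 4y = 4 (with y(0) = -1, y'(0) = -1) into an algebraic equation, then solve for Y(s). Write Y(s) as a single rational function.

Apply the Laplace transform to the equation.
The derivative rules (L{y''} = s^2 Y - s·y(0) - y'(0) and L{y'} = sY - y(0), with y(0) = -1, y'(0) = -1) turn the left side into (s^2 - 3*s - 4)Y - (-s + 2).
The right side is L{4} = 4/s.
So (s^2 - 3*s - 4)Y = 4/s + (-s + 2).
Isolate Y and clear denominators.

Y(s) = (-s^2 + 2*s + 4)/(s^3 - 3*s^2 - 4*s)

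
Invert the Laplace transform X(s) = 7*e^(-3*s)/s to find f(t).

f(t) = Heaviside(t - 3)*(7)

The factor e^(-3s) signals a time shift by c = 3 (second shifting theorem).
L{7} = 7/s, so L^-1{7/s} = 7.
Hence the inverse is u(t - 3) times that function evaluated at t - 3.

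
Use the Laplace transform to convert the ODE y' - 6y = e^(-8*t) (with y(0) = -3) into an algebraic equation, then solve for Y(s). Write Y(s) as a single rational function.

Y(s) = (-3*s - 23)/(s^2 + 2*s - 48)

Transform both sides with L{·}.
Using L{y'} = sY - y(0) = sY - (-3), the left side becomes (s - 6)Y - (-3).
The right side is L{e^(-8*t)} = 1/(s + 8).
So (s - 6)Y = 1/(s + 8) + (-3).
Divide through and combine into a single rational function.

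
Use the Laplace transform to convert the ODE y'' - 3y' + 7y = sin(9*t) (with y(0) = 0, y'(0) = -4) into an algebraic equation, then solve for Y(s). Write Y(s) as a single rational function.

Y(s) = (-4*s^2 - 315)/(s^4 - 3*s^3 + 88*s^2 - 243*s + 567)

Apply the Laplace transform to the equation.
With L{y''} = s^2 Y - s·y(0) - y'(0) and L{y'} = sY - y(0), with y(0) = 0, y'(0) = -4: the LHS transforms to (s^2 - 3*s + 7)Y - (-4).
The right side is L{sin(9*t)} = 9/(s^2 + 81).
So (s^2 - 3*s + 7)Y = 9/(s^2 + 81) + (-4).
Solve for Y(s) and write it as one ratio of polynomials.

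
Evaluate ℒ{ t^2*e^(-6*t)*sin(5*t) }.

10*(3*s^2 + 36*s + 83)/(s^2 + 12*s + 61)^3

L{sin(5t)} = 5/(s^2 + 25).
Multiplying by e^(-6t) shifts s → s + 6, so L{e^(-6*t)*sin(5*t)} = 5/((s + 6)^2 + 25).
Then apply L{t^2·g(t)} = (-1)^2 d^2/ds^2[G(s)] with G(s) = 5/((s + 6)^2 + 25):
differentiating 2 times and applying the sign gives 10*(3*s^2 + 36*s + 83)/(s^2 + 12*s + 61)^3.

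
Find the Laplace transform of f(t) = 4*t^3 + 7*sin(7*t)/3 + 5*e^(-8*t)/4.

49/(3*(s^2 + 49)) + 5/(4*(s + 8)) + 24/s^4

By linearity of the Laplace transform, transform each term separately.
(7/3)·[L{sin(7t)} = 7/(s^2 + 49)]; (5/4)·[L{e^(-8t)} = 1/(s + 8)]; (4)·[L{t^3} = 3!/s^4 = 6/s^4].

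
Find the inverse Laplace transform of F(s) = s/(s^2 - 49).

Since L{cosh(7t)} = s/(s^2 - 49), the inverse is cosh(7*t).

cosh(7*t)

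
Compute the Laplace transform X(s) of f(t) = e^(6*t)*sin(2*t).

L{sin(2t)} = 2/(s^2 + 4).
By the first shifting theorem, multiplying by e^(6t) replaces s with s - 6.

X(s) = 2/((s - 6)^2 + 4)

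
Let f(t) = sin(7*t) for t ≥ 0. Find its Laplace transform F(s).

F(s) = 7/(s^2 + 49)

L{sin(7t)} = 7/(s^2 + 49).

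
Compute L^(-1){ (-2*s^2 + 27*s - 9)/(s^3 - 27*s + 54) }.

6*t*exp(3*t) + exp(3*t) - 3*exp(-6*t)

Factor the denominator: s^3 - 27*s + 54 = (s - 3)^2*(s + 6).
Partial fraction decomposition gives [1/(s - 3)] + [6/(s - 3)^2] + [-3/(s + 6)].
Invert each term: 1/(s - 3) ↔ e^(3t); 6/(s - 3)^2 ↔ 6t·e^(3t); -3/(s + 6) ↔ -3e^(-6t).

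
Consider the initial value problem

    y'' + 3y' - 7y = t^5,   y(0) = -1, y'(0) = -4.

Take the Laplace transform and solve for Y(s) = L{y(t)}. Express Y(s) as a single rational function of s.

Laplace-transform each side.
The derivative rules (L{y''} = s^2 Y - s·y(0) - y'(0) and L{y'} = sY - y(0), with y(0) = -1, y'(0) = -4) turn the left side into (s^2 + 3*s - 7)Y - (-s - 7).
The right side is L{t^5} = 120/s^6.
So (s^2 + 3*s - 7)Y = 120/s^6 + (-s - 7).
Divide through and combine into a single rational function.

Y(s) = (-s^7 - 7*s^6 + 120)/(s^8 + 3*s^7 - 7*s^6)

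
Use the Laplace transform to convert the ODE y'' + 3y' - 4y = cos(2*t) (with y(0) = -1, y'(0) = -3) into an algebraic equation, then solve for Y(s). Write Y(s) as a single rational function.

Y(s) = (-s^3 - 6*s^2 - 3*s - 24)/(s^4 + 3*s^3 + 12*s - 16)

Take the Laplace transform of both sides.
The derivative rules (L{y''} = s^2 Y - s·y(0) - y'(0) and L{y'} = sY - y(0), with y(0) = -1, y'(0) = -3) turn the left side into (s^2 + 3*s - 4)Y - (-s - 6).
The right side is L{cos(2*t)} = s/(s^2 + 4).
So (s^2 + 3*s - 4)Y = s/(s^2 + 4) + (-s - 6).
Solve for Y(s) and write it as one ratio of polynomials.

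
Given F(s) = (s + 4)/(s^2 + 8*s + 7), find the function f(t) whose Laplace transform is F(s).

f(t) = exp(-4*t)*cosh(3*t)

Rewrite the denominator: s^2 + 8*s + 7 = (s + 4)^2 - 9.
The form in (s + 4) signals a first-shifting-theorem factor e^(-4t).
Since L{cosh(3t)} = s/(s^2 - 9), the inverse is e^(-4*t)*cosh(3*t).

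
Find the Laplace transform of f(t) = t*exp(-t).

(s + 1)^(-2)

L{e^(-t)} = 1/(s + 1).
Then apply L{t·g(t)} = -d/ds[H(s)] with H(s) = 1/(s + 1):
differentiating 1 time and applying the sign gives (s + 1)^(-2).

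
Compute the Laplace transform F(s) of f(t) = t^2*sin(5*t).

L{sin(5t)} = 5/(s^2 + 25).
Then apply L{t^2·g(t)} = (-1)^2 d^2/ds^2[G(s)] with G(s) = 5/(s^2 + 25):
differentiating 2 times and applying the sign gives 10*(3*s^2 - 25)/(s^2 + 25)^3.

F(s) = 10*(3*s^2 - 25)/(s^2 + 25)^3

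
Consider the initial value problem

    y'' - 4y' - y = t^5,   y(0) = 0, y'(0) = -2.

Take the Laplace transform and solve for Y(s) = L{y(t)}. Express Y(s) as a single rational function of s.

Take the Laplace transform of both sides.
The derivative rules (L{y''} = s^2 Y - s·y(0) - y'(0) and L{y'} = sY - y(0), with y(0) = 0, y'(0) = -2) turn the left side into (s^2 - 4*s - 1)Y - (-2).
The right side is L{t^5} = 120/s^6.
So (s^2 - 4*s - 1)Y = 120/s^6 + (-2).
Isolate Y and clear denominators.

Y(s) = (-2*s^6 + 120)/(s^8 - 4*s^7 - s^6)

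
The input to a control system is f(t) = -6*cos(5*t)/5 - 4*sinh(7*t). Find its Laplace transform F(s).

The transform is linear, so treat each term independently.
(-6/5)·[L{cos(5t)} = s/(s^2 + 25)]; (-4)·[L{sinh(7t)} = 7/(s^2 - 49)].

F(s) = -6*s/(5*(s^2 + 25)) - 28/(s^2 - 49)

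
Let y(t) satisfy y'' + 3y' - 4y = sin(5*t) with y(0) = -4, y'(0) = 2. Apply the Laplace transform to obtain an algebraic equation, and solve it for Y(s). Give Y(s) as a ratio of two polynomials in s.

Y(s) = (-4*s^3 - 10*s^2 - 100*s - 245)/(s^4 + 3*s^3 + 21*s^2 + 75*s - 100)

Take the Laplace transform of both sides.
The derivative rules (L{y''} = s^2 Y - s·y(0) - y'(0) and L{y'} = sY - y(0), with y(0) = -4, y'(0) = 2) turn the left side into (s^2 + 3*s - 4)Y - (-4*s - 10).
The right side is L{sin(5*t)} = 5/(s^2 + 25).
So (s^2 + 3*s - 4)Y = 5/(s^2 + 25) + (-4*s - 10).
Solve for Y(s) and write it as one ratio of polynomials.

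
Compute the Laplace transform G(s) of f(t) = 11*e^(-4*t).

G(s) = 11/(s + 4)

L{11} = 11/s.
By the first shifting theorem, multiplying by e^(-4t) replaces s with s + 4.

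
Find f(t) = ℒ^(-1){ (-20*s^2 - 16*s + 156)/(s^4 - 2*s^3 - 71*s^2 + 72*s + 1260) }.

Factor the denominator: s^4 - 2*s^3 - 71*s^2 + 72*s + 1260 = (s - 7)*(s - 6)*(s + 5)*(s + 6).
Partial fraction decomposition gives [-6/(s - 7)] + [3/(s + 6)] + [5/(s - 6)] + [-2/(s + 5)].
Invert each term: -6/(s - 7) ↔ -6e^(7t); 3/(s + 6) ↔ 3e^(-6t); 5/(s - 6) ↔ 5e^(6t); -2/(s + 5) ↔ -2e^(-5t).

f(t) = -6*exp(7*t) + 5*exp(6*t) - 2*exp(-5*t) + 3*exp(-6*t)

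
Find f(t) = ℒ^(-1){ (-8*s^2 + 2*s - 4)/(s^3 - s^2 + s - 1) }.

Factor the denominator: s^3 - s^2 + s - 1 = (s - 1)*(s^2 + 1).
Partial fraction decomposition gives [-5/(s - 1)] + [-3*s/(s^2 + 1)] + [-1/(s^2 + 1)].
Invert each term: -5/(s - 1) ↔ -5e^(t); -3·s/(s^2 + 1) ↔ -3cos(t); -1·1/(s^2 + 1) ↔ -sin(t).

f(t) = -5*exp(t) - sin(t) - 3*cos(t)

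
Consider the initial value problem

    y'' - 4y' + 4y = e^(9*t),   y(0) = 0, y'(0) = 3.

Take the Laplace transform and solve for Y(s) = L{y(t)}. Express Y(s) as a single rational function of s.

Take the Laplace transform of both sides.
With L{y''} = s^2 Y - s·y(0) - y'(0) and L{y'} = sY - y(0), with y(0) = 0, y'(0) = 3: the LHS transforms to (s^2 - 4*s + 4)Y - (3).
The right side is L{e^(9*t)} = 1/(s - 9).
So (s^2 - 4*s + 4)Y = 1/(s - 9) + (3).
Divide through and combine into a single rational function.

Y(s) = (3*s - 26)/(s^3 - 13*s^2 + 40*s - 36)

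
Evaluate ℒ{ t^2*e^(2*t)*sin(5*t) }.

L{sin(5t)} = 5/(s^2 + 25).
Multiplying by e^(2t) shifts s → s - 2, so L{e^(2*t)*sin(5*t)} = 5/((s - 2)^2 + 25).
Then apply L{t^2·g(t)} = (-1)^2 d^2/ds^2[G(s)] with G(s) = 5/((s - 2)^2 + 25):
differentiating 2 times and applying the sign gives 10*(3*s^2 - 12*s - 13)/(s^2 - 4*s + 29)^3.

10*(3*s^2 - 12*s - 13)/(s^2 - 4*s + 29)^3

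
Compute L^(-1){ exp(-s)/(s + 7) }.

The factor e^(-s) signals a time shift by c = 1 (second shifting theorem).
L{e^(-7t)} = 1/(s + 7), so L^-1{1/(s + 7)} = exp(-7*t).
Hence the inverse is u(t - 1) times that function evaluated at t - 1.

Heaviside(t - 1)*(exp(-7*t + 7))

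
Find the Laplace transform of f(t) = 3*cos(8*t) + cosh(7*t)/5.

Apply the Laplace transform termwise.
(1/5)·[L{cosh(7t)} = s/(s^2 - 49)]; (3)·[L{cos(8t)} = s/(s^2 + 64)].

3*s/(s^2 + 64) + s/(5*(s^2 - 49))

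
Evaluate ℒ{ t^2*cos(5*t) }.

2*s*(s^2 - 75)/(s^2 + 25)^3

L{cos(5t)} = s/(s^2 + 25).
Then apply L{t^2·g(t)} = (-1)^2 d^2/ds^2[G(s)] with G(s) = s/(s^2 + 25):
differentiating 2 times and applying the sign gives 2*s*(s^2 - 75)/(s^2 + 25)^3.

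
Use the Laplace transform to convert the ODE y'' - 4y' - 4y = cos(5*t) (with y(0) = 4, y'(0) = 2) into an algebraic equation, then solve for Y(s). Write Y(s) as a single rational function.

Y(s) = (4*s^3 - 14*s^2 + 101*s - 350)/(s^4 - 4*s^3 + 21*s^2 - 100*s - 100)

Transform both sides with L{·}.
With L{y''} = s^2 Y - s·y(0) - y'(0) and L{y'} = sY - y(0), with y(0) = 4, y'(0) = 2: the LHS transforms to (s^2 - 4*s - 4)Y - (4*s - 14).
The right side is L{cos(5*t)} = s/(s^2 + 25).
So (s^2 - 4*s - 4)Y = s/(s^2 + 25) + (4*s - 14).
Solve for Y(s) and write it as one ratio of polynomials.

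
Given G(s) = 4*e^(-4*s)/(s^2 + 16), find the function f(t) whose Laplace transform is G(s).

f(t) = Heaviside(t - 4)*(sin(4*t - 16))

The factor e^(-4s) signals a time shift by c = 4 (second shifting theorem).
L{sin(4t)} = 4/(s^2 + 16), so L^-1{4/(s^2 + 16)} = sin(4*t).
Hence the inverse is u(t - 4) times that function evaluated at t - 4.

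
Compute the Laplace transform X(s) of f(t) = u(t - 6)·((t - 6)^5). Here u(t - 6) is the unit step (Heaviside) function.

X(s) = 120*exp(-6*s)/s^6

By the second shifting theorem, L{u(t - c)·g(t - c)} = e^(-cs)·G(s) with c = 6 and G(s) = L{g(t)}.
L{t^5} = 5!/s^6 = 120/s^6.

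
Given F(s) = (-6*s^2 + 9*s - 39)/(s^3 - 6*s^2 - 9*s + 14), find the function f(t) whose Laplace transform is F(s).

f(t) = -5*exp(7*t) + 2*exp(t) - 3*exp(-2*t)

Factor the denominator: s^3 - 6*s^2 - 9*s + 14 = (s - 7)*(s - 1)*(s + 2).
Partial fraction decomposition gives [2/(s - 1)] + [-5/(s - 7)] + [-3/(s + 2)].
Invert each term: 2/(s - 1) ↔ 2e^(t); -5/(s - 7) ↔ -5e^(7t); -3/(s + 2) ↔ -3e^(-2t).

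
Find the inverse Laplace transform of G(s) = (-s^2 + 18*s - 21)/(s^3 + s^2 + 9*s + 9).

5*sin(3*t) + 3*cos(3*t) - 4*exp(-t)

Factor the denominator: s^3 + s^2 + 9*s + 9 = (s + 1)*(s^2 + 9).
Partial fraction decomposition gives [-4/(s + 1)] + [3*s/(s^2 + 9)] + [15/(s^2 + 9)].
Invert each term: -4/(s + 1) ↔ -4e^(-t); 3·s/(s^2 + 9) ↔ 3cos(3t); 5·3/(s^2 + 9) ↔ 5sin(3t).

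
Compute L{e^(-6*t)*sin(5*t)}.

5/((s + 6)^2 + 25)

L{sin(5t)} = 5/(s^2 + 25).
By the first shifting theorem, multiplying by e^(-6t) replaces s with s + 6.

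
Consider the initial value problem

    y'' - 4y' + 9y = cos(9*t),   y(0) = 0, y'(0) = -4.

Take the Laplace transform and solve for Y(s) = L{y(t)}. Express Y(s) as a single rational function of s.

Laplace-transform each side.
With L{y''} = s^2 Y - s·y(0) - y'(0) and L{y'} = sY - y(0), with y(0) = 0, y'(0) = -4: the LHS transforms to (s^2 - 4*s + 9)Y - (-4).
The right side is L{cos(9*t)} = s/(s^2 + 81).
So (s^2 - 4*s + 9)Y = s/(s^2 + 81) + (-4).
Solve for Y(s) and write it as one ratio of polynomials.

Y(s) = (-4*s^2 + s - 324)/(s^4 - 4*s^3 + 90*s^2 - 324*s + 729)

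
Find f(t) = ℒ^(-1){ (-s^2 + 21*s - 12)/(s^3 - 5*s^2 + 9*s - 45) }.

f(t) = 2*exp(5*t) + 2*sin(3*t) - 3*cos(3*t)

Factor the denominator: s^3 - 5*s^2 + 9*s - 45 = (s - 5)*(s^2 + 9).
Partial fraction decomposition gives [2/(s - 5)] + [-3*s/(s^2 + 9)] + [6/(s^2 + 9)].
Invert each term: 2/(s - 5) ↔ 2e^(5t); -3·s/(s^2 + 9) ↔ -3cos(3t); 2·3/(s^2 + 9) ↔ 2sin(3t).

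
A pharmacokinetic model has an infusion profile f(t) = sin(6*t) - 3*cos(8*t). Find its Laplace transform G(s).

By linearity of the Laplace transform, transform each term separately.
(-3)·[L{cos(8t)} = s/(s^2 + 64)]; L{sin(6t)} = 6/(s^2 + 36).

G(s) = -3*s/(s^2 + 64) + 6/(s^2 + 36)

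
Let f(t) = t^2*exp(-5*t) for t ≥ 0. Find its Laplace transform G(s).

L{t^2} = 2!/s^3 = 2/s^3.
By the first shifting theorem, multiplying by e^(-5t) replaces s with s + 5.

G(s) = 2/(s + 5)^3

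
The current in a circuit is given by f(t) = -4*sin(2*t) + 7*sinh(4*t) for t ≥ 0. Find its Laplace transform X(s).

The transform is linear, so treat each term independently.
(7)·[L{sinh(4t)} = 4/(s^2 - 16)]; (-4)·[L{sin(2t)} = 2/(s^2 + 4)].

X(s) = -8/(s^2 + 4) + 28/(s^2 - 16)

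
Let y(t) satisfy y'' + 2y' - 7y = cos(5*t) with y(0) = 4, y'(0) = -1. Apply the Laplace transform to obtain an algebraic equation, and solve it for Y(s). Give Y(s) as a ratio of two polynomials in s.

Apply the Laplace transform to the equation.
With L{y''} = s^2 Y - s·y(0) - y'(0) and L{y'} = sY - y(0), with y(0) = 4, y'(0) = -1: the LHS transforms to (s^2 + 2*s - 7)Y - (4*s + 7).
The right side is L{cos(5*t)} = s/(s^2 + 25).
So (s^2 + 2*s - 7)Y = s/(s^2 + 25) + (4*s + 7).
Isolate Y and clear denominators.

Y(s) = (4*s^3 + 7*s^2 + 101*s + 175)/(s^4 + 2*s^3 + 18*s^2 + 50*s - 175)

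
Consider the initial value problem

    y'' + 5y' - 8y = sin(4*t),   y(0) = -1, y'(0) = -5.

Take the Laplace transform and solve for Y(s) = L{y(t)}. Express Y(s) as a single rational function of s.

Y(s) = (-s^3 - 10*s^2 - 16*s - 156)/(s^4 + 5*s^3 + 8*s^2 + 80*s - 128)

Apply the Laplace transform to the equation.
The derivative rules (L{y''} = s^2 Y - s·y(0) - y'(0) and L{y'} = sY - y(0), with y(0) = -1, y'(0) = -5) turn the left side into (s^2 + 5*s - 8)Y - (-s - 10).
The right side is L{sin(4*t)} = 4/(s^2 + 16).
So (s^2 + 5*s - 8)Y = 4/(s^2 + 16) + (-s - 10).
Divide through and combine into a single rational function.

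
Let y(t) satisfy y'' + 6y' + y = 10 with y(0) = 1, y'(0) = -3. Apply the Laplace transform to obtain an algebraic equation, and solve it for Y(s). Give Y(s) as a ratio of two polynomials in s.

Y(s) = (s^2 + 3*s + 10)/(s^3 + 6*s^2 + s)

Apply the Laplace transform to the equation.
Using L{y''} = s^2 Y - s·y(0) - y'(0) and L{y'} = sY - y(0), with y(0) = 1, y'(0) = -3, the left side becomes (s^2 + 6*s + 1)Y - (s + 3).
The right side is L{10} = 10/s.
So (s^2 + 6*s + 1)Y = 10/s + (s + 3).
Isolate Y and clear denominators.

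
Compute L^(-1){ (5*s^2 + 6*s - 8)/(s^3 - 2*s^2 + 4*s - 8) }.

3*exp(2*t) + 5*sin(2*t) + 2*cos(2*t)

Factor the denominator: s^3 - 2*s^2 + 4*s - 8 = (s - 2)*(s^2 + 4).
Partial fraction decomposition gives [3/(s - 2)] + [2*s/(s^2 + 4)] + [10/(s^2 + 4)].
Invert each term: 3/(s - 2) ↔ 3e^(2t); 2·s/(s^2 + 4) ↔ 2cos(2t); 5·2/(s^2 + 4) ↔ 5sin(2t).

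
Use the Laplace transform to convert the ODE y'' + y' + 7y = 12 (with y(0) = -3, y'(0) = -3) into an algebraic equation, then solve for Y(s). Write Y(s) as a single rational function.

Take the Laplace transform of both sides.
With L{y''} = s^2 Y - s·y(0) - y'(0) and L{y'} = sY - y(0), with y(0) = -3, y'(0) = -3: the LHS transforms to (s^2 + s + 7)Y - (-3*s - 6).
The right side is L{12} = 12/s.
So (s^2 + s + 7)Y = 12/s + (-3*s - 6).
Divide through and combine into a single rational function.

Y(s) = (-3*s^2 - 6*s + 12)/(s^3 + s^2 + 7*s)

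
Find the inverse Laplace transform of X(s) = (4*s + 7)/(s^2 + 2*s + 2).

Complete the square in the denominator: s^2 + 2*s + 2 = (s + 1)^2 + 1^2.
Split the numerator to match: 4*s + 7 = 4·(s + 1) + 3·1.
Invert each term: 4·(s + 1)/((s + 1)^2 + 1) ↔ 4e^(-t)cos(t); 3·1/((s + 1)^2 + 1) ↔ 3e^(-t)sin(t).

3*exp(-t)*sin(t) + 4*exp(-t)*cos(t)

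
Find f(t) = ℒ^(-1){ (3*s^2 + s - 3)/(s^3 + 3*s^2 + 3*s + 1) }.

f(t) = -t^2*exp(-t)/2 - 5*t*exp(-t) + 3*exp(-t)

Factor the denominator: s^3 + 3*s^2 + 3*s + 1 = (s + 1)^3.
Partial fraction decomposition gives [3/(s + 1)] + [-5/(s + 1)^2] + [-1/(s + 1)^3].
Invert each term: 3/(s + 1) ↔ 3e^(-t); -5/(s + 1)^2 ↔ -5t·e^(-t); -1/(s + 1)^3 ↔ (-1/2)t^2·e^(-t).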